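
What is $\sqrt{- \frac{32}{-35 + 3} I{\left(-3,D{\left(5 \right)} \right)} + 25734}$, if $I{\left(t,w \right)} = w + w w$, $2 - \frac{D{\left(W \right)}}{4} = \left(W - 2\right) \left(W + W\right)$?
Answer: $\sqrt{38166} \approx 195.36$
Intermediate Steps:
$D{\left(W \right)} = 8 - 8 W \left(-2 + W\right)$ ($D{\left(W \right)} = 8 - 4 \left(W - 2\right) \left(W + W\right) = 8 - 4 \left(-2 + W\right) 2 W = 8 - 4 \cdot 2 W \left(-2 + W\right) = 8 - 8 W \left(-2 + W\right)$)
$I{\left(t,w \right)} = w + w^{2}$
$\sqrt{- \frac{32}{-35 + 3} I{\left(-3,D{\left(5 \right)} \right)} + 25734} = \sqrt{- \frac{32}{-35 + 3} \left(8 - 8 \cdot 5^{2} + 16 \cdot 5\right) \left(1 + \left(8 - 8 \cdot 5^{2} + 16 \cdot 5\right)\right) + 25734} = \sqrt{- \frac{32}{-32} \left(8 - 200 + 80\right) \left(1 + \left(8 - 200 + 80\right)\right) + 25734} = \sqrt{\left(-32\right) \left(- \frac{1}{32}\right) \left(8 - 200 + 80\right) \left(1 + \left(8 - 200 + 80\right)\right) + 25734} = \sqrt{1 \left(- 112 \left(1 - 112\right)\right) + 25734} = \sqrt{1 \left(\left(-112\right) \left(-111\right)\right) + 25734} = \sqrt{1 \cdot 12432 + 25734} = \sqrt{12432 + 25734} = \sqrt{38166}$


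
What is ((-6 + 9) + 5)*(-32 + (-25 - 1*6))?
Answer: -504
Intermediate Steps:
((-6 + 9) + 5)*(-32 + (-25 - 1*6)) = (3 + 5)*(-32 + (-25 - 6)) = 8*(-32 - 31) = 8*(-63) = -504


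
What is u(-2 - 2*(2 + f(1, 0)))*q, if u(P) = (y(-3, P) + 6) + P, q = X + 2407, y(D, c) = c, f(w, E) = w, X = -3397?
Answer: 9900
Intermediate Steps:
q = -990 (q = -3397 + 2407 = -990)
u(P) = 6 + 2*P (u(P) = (P + 6) + P = (6 + P) + P = 6 + 2*P)
u(-2 - 2*(2 + f(1, 0)))*q = (6 + 2*(-2 - 2*(2 + 1)))*(-990) = (6 + 2*(-2 - 2*3))*(-990) = (6 + 2*(-2 - 6))*(-990) = (6 + 2*(-8))*(-990) = (6 - 16)*(-990) = -10*(-990) = 9900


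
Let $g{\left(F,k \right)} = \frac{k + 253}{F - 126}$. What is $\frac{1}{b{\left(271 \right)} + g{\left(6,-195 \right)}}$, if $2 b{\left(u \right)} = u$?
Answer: $\frac{60}{8101} \approx 0.0074065$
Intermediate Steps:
$b{\left(u \right)} = \frac{u}{2}$
$g{\left(F,k \right)} = \frac{253 + k}{-126 + F}$
$\frac{1}{b{\left(271 \right)} + g{\left(6,-195 \right)}} = \frac{1}{\frac{1}{2} \cdot 271 + \frac{253 - 195}{-126 + 6}} = \frac{1}{\frac{271}{2} + \frac{1}{-120} \cdot 58} = \frac{1}{\frac{271}{2} - \frac{29}{60}} = \frac{1}{\frac{8101}{60}} = \frac{60}{8101}$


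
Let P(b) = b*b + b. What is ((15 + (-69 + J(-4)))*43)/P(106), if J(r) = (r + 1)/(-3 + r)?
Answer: -16125/79394 ≈ -0.20310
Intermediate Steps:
J(r) = (1 + r)/(-3 + r)
P(b) = b + b² (P(b) = b² + b = b + b²)
((15 + (-69 + J(-4)))*43)/P(106) = ((15 + (-69 + (1 - 4)/(-3 - 4)))*43)/((106*(1 + 106))) = ((15 + (-69 - 3/(-7)))*43)/((106*107)) = ((15 + (-69 - ⅐*(-3)))*43)/11342 = ((15 + (-69 + 3/7))*43)*(1/11342) = ((15 - 480/7)*43)*(1/11342) = -375/7*43*(1/11342) = -16125/7*1/11342 = -16125/79394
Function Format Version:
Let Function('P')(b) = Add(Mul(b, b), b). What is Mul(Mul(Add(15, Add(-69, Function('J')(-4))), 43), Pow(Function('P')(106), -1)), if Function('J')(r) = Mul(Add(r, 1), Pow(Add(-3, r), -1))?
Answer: Rational(-16125, 79394) ≈ -0.20310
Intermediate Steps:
Function('J')(r) = Mul(Pow(Add(-3, r), -1), Add(1, r)) (Function('J')(r) = Mul(Add(1, r), Pow(Add(-3, r), -1)) = Mul(Pow(Add(-3, r), -1), Add(1, r)))
Function('P')(b) = Add(b, Pow(b, 2)) (Function('P')(b) = Add(Pow(b, 2), b) = Add(b, Pow(b, 2)))
Mul(Mul(Add(15, Add(-69, Function('J')(-4))), 43), Pow(Function('P')(106), -1)) = Mul(Mul(Add(15, Add(-69, Mul(Pow(Add(-3, -4), -1), Add(1, -4)))), 43), Pow(Mul(106, Add(1, 106)), -1)) = Mul(Mul(Add(15, Add(-69, Mul(Pow(-7, -1), -3))), 43), Pow(Mul(106, 107), -1)) = Mul(Mul(Add(15, Add(-69, Mul(Rational(-1, 7), -3))), 43), Pow(11342, -1)) = Mul(Mul(Add(15, Add(-69, Rational(3, 7))), 43), Rational(1, 11342)) = Mul(Mul(Add(15, Rational(-480, 7)), 43), Rational(1, 11342)) = Mul(Mul(Rational(-375, 7), 43), Rational(1, 11342)) = Mul(Rational(-16125, 7), Rational(1, 11342)) = Rational(-16125, 79394)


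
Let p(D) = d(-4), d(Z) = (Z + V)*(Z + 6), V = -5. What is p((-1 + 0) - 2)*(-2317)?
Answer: 41706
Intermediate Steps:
d(Z) = (-5 + Z)*(6 + Z) (d(Z) = (Z - 5)*(Z + 6) = (-5 + Z)*(6 + Z))
p(D) = -18 (p(D) = -30 - 4 + (-4)² = -30 - 4 + 16 = -18)
p((-1 + 0) - 2)*(-2317) = -18*(-2317) = 41706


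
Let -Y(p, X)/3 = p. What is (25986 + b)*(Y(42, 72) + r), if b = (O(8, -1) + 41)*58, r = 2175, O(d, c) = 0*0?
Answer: 58117836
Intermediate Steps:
Y(p, X) = -3*p
O(d, c) = 0
b = 2378 (b = (0 + 41)*58 = 41*58 = 2378)
(25986 + b)*(Y(42, 72) + r) = (25986 + 2378)*(-3*42 + 2175) = 28364*(-126 + 2175) = 28364*2049 = 58117836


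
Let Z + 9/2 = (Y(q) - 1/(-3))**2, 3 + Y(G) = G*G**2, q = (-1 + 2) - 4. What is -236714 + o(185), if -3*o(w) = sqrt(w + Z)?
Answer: -236714 - sqrt(38182)/18 ≈ -2.3672e+5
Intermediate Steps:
q = -3 (q = 1 - 4 = -3)
Y(G) = -3 + G**3 (Y(G) = -3 + G*G**2 = -3 + G**3)
Z = 15761/18 (Z = -9/2 + ((-3 + (-3)**3) - 1/(-3))**2 = -9/2 + ((-3 - 27) - 1*(-1/3))**2 = -9/2 + (-30 + 1/3)**2 = -9/2 + (-89/3)**2 = -9/2 + 7921/9 = 15761/18 ≈ 875.61)
o(w) = -sqrt(15761/18 + w)/3 (o(w) = -sqrt(w + 15761/18)/3 = -sqrt(15761/18 + w)/3)
-236714 + o(185) = -236714 - sqrt(31522 + 36*185)/18 = -236714 - sqrt(31522 + 6660)/18 = -236714 - sqrt(38182)/18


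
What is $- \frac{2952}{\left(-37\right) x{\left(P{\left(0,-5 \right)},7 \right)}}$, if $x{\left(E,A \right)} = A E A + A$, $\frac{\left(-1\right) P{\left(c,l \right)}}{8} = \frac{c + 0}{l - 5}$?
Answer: $\frac{2952}{259} \approx 11.398$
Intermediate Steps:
$P{\left(c,l \right)} = - \frac{8 c}{-5 + l}$ ($P{\left(c,l \right)} = - 8 \frac{c + 0}{l - 5} = - 8 \frac{c}{-5 + l} = - \frac{8 c}{-5 + l}$)
$x{\left(E,A \right)} = A + E A^{2}$ ($x{\left(E,A \right)} = E A^{2} + A = A + E A^{2}$)
$- \frac{2952}{\left(-37\right) x{\left(P{\left(0,-5 \right)},7 \right)}} = - \frac{2952}{\left(-37\right) 7 \left(1 + 7 \left(\left(-8\right) 0 \frac{1}{-5 - 5}\right)\right)} = - \frac{2952}{\left(-37\right) 7 \left(1 + 7 \left(\left(-8\right) 0 \frac{1}{-10}\right)\right)} = - \frac{2952}{\left(-37\right) 7 \left(1 + 7 \left(\left(-8\right) 0 \left(- \frac{1}{10}\right)\right)\right)} = - \frac{2952}{\left(-37\right) 7 \left(1 + 7 \cdot 0\right)} = - \frac{2952}{\left(-37\right) 7 \left(1 + 0\right)} = - \frac{2952}{\left(-37\right) 7 \cdot 1} = - \frac{2952}{\left(-37\right) 7} = - \frac{2952}{-259} = \left(-2952\right) \left(- \frac{1}{259}\right) = \frac{2952}{259}$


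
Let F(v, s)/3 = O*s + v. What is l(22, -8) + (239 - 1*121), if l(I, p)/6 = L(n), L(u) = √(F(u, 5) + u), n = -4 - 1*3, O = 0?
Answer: 118 + 12*I*√7 ≈ 118.0 + 31.749*I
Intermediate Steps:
F(v, s) = 3*v (F(v, s) = 3*(0*s + v) = 3*(0 + v) = 3*v)
n = -7 (n = -4 - 3 = -7)
L(u) = 2*√u (L(u) = √(3*u + u) = √(4*u) = 2*√u)
l(I, p) = 12*I*√7 (l(I, p) = 6*(2*√(-7)) = 6*(2*(I*√7)) = 6*(2*I*√7) = 12*I*√7)
l(22, -8) + (239 - 1*121) = 12*I*√7 + (239 - 1*121) = 12*I*√7 + (239 - 121) = 12*I*√7 + 118 = 118 + 12*I*√7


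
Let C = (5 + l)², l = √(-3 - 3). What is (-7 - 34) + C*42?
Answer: 757 + 420*I*√6 ≈ 757.0 + 1028.8*I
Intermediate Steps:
l = I*√6 (l = √(-6) = I*√6 ≈ 2.4495*I)
C = (5 + I*√6)² ≈ 19.0 + 24.495*I
(-7 - 34) + C*42 = (-7 - 34) + (5 + I*√6)²*42 = -41 + 42*(5 + I*√6)²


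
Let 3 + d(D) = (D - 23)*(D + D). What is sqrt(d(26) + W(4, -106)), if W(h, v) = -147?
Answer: sqrt(6) ≈ 2.4495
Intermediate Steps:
d(D) = -3 + 2*D*(-23 + D) (d(D) = -3 + (D - 23)*(D + D) = -3 + (-23 + D)*(2*D) = -3 + 2*D*(-23 + D))
sqrt(d(26) + W(4, -106)) = sqrt((-3 - 46*26 + 2*26**2) - 147) = sqrt((-3 - 1196 + 2*676) - 147) = sqrt((-3 - 1196 + 1352) - 147) = sqrt(153 - 147) = sqrt(6)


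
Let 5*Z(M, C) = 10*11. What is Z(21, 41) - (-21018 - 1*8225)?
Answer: 29265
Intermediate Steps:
Z(M, C) = 22 (Z(M, C) = (10*11)/5 = (1/5)*110 = 22)
Z(21, 41) - (-21018 - 1*8225) = 22 - (-21018 - 1*8225) = 22 - (-21018 - 8225) = 22 - 1*(-29243) = 22 + 29243 = 29265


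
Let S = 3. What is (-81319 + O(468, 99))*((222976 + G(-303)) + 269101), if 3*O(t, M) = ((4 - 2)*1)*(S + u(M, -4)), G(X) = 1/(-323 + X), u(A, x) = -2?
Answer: -25049315744985/626 ≈ -4.0015e+10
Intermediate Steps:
O(t, M) = ⅔ (O(t, M) = (((4 - 2)*1)*(3 - 2))/3 = ((2*1)*1)/3 = (2*1)/3 = (⅓)*2 = ⅔)
(-81319 + O(468, 99))*((222976 + G(-303)) + 269101) = (-81319 + ⅔)*((222976 + 1/(-323 - 303)) + 269101) = -243955*((222976 + 1/(-626)) + 269101)/3 = -243955*((222976 - 1/626) + 269101)/3 = -243955*(139582975/626 + 269101)/3 = -243955/3*308040201/626 = -25049315744985/626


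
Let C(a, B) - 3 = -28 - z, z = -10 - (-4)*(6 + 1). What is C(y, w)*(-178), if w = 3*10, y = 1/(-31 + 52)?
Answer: 7654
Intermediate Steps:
y = 1/21 ≈ 0.047619
z = 18 (z = -10 - (-4)*7 = -10 - 1*(-28) = -10 + 28 = 18)
w = 30
C(a, B) = -43 (C(a, B) = 3 + (-28 - 1*18) = 3 + (-28 - 18) = 3 - 46 = -43)
C(y, w)*(-178) = -43*(-178) = 7654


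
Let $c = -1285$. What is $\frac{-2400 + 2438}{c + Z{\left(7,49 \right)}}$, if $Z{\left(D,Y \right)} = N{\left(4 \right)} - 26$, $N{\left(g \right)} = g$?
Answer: $- \frac{38}{1307} \approx -0.029074$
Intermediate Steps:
$Z{\left(D,Y \right)} = -22$ ($Z{\left(D,Y \right)} = 4 - 26 = -22$)
$\frac{-2400 + 2438}{c + Z{\left(7,49 \right)}} = \frac{-2400 + 2438}{-1285 - 22} = \frac{38}{-1307} = 38 \left(- \frac{1}{1307}\right) = - \frac{38}{1307}$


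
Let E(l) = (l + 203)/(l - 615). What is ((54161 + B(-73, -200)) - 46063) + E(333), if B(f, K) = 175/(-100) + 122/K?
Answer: 28530431/3525 ≈ 8093.7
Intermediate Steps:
B(f, K) = -7/4 + 122/K (B(f, K) = 175*(-1/100) + 122/K = -7/4 + 122/K)
E(l) = (203 + l)/(-615 + l)
((54161 + B(-73, -200)) - 46063) + E(333) = ((54161 + (-7/4 + 122/(-200))) - 46063) + (203 + 333)/(-615 + 333) = ((54161 + (-7/4 + 122*(-1/200))) - 46063) + 536/(-282) = ((54161 + (-7/4 - 61/100)) - 46063) - 1/282*536 = ((54161 - 59/25) - 46063) - 268/141 = (1353966/25 - 46063) - 268/141 = 202391/25 - 268/141 = 28530431/3525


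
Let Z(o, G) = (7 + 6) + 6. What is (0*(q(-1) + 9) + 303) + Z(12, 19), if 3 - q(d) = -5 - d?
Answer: 322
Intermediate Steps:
q(d) = 8 + d (q(d) = 3 - (-5 - d) = 3 + (5 + d) = 8 + d)
Z(o, G) = 19 (Z(o, G) = 13 + 6 = 19)
(0*(q(-1) + 9) + 303) + Z(12, 19) = (0*((8 - 1) + 9) + 303) + 19 = (0*(7 + 9) + 303) + 19 = (0*16 + 303) + 19 = (0 + 303) + 19 = 303 + 19 = 322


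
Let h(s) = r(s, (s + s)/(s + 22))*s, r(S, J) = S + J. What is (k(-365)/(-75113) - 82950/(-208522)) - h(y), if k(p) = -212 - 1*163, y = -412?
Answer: -257888585540409398/1527114516135 ≈ -1.6887e+5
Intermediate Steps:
k(p) = -375 (k(p) = -212 - 163 = -375)
r(S, J) = J + S
h(s) = s*(s + 2*s/(22 + s)) (h(s) = ((s + s)/(s + 22) + s)*s = ((2*s)/(22 + s) + s)*s = (2*s/(22 + s) + s)*s = (s + 2*s/(22 + s))*s = s*(s + 2*s/(22 + s)))
(k(-365)/(-75113) - 82950/(-208522)) - h(y) = (-375/(-75113) - 82950/(-208522)) - (-412)²*(24 - 412)/(22 - 412) = (-375*(-1/75113) - 82950*(-1/208522)) - 169744*(-388)/(-390) = (375/75113 + 41475/104261) - 169744*(-1)*(-388)/390 = 3154409550/7831356493 - 1*32930336/195 = 3154409550/7831356493 - 32930336/195 = -257888585540409398/1527114516135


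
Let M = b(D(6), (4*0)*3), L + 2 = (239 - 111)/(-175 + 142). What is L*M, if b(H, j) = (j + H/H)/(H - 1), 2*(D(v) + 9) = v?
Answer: 194/231 ≈ 0.83983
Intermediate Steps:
D(v) = -9 + v/2
L = -194/33 (L = -2 + (239 - 111)/(-175 + 142) = -2 + 128/(-33) = -2 + 128*(-1/33) = -2 - 128/33 = -194/33 ≈ -5.8788)
b(H, j) = (1 + j)/(-1 + H) (b(H, j) = (j + 1)/(-1 + H) = (1 + j)/(-1 + H))
M = -⅐ (M = (1 + (4*0)*3)/(-1 + (-9 + (½)*6)) = (1 + 0*3)/(-1 + (-9 + 3)) = (1 + 0)/(-1 - 6) = 1/(-7) = -⅐*1 = -⅐ ≈ -0.14286)
L*M = -194/33*(-⅐) = 194/231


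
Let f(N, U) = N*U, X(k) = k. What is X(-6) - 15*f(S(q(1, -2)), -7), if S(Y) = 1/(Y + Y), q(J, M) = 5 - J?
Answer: 57/8 ≈ 7.1250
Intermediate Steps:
S(Y) = 1/(2*Y)
X(-6) - 15*f(S(q(1, -2)), -7) = -6 - 15*1/(2*(5 - 1*1))*(-7) = -6 - 15*1/(2*(5 - 1))*(-7) = -6 - 15*(½)/4*(-7) = -6 - 15*(½)*(¼)*(-7) = -6 - 15*(-7)/8 = -6 - 15*(-7/8) = -6 + 105/8 = 57/8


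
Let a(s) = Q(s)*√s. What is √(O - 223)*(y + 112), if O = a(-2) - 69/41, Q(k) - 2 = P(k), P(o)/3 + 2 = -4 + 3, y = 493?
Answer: 605*√(-377692 - 11767*I*√2)/41 ≈ 199.73 - 9070.8*I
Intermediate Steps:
P(o) = -9 (P(o) = -6 + 3*(-4 + 3) = -6 + 3*(-1) = -6 - 3 = -9)
Q(k) = -7 (Q(k) = 2 - 9 = -7)
a(s) = -7*√s
O = -69/41 - 7*I*√2 (O = -7*I*√2 - 69/41 = -69/41 - 7*I*√2 ≈ -1.6829 - 9.8995*I)
√(O - 223)*(y + 112) = √((-69/41 - 7*I*√2) - 223)*(493 + 112) = √(-9212/41 - 7*I*√2)*605 = 605*√(-9212/41 - 7*I*√2)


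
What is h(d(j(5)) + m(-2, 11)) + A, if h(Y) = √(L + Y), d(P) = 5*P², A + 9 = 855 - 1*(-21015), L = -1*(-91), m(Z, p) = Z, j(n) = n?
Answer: 21861 + √214 ≈ 21876.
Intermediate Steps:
L = 91
A = 21861 (A = -9 + (855 - 1*(-21015)) = -9 + (855 + 21015) = -9 + 21870 = 21861)
h(Y) = √(91 + Y)
h(d(j(5)) + m(-2, 11)) + A = √(91 + (5*5² - 2)) + 21861 = √(91 + (5*25 - 2)) + 21861 = √(91 + (125 - 2)) + 21861 = √(91 + 123) + 21861 = √214 + 21861 = 21861 + √214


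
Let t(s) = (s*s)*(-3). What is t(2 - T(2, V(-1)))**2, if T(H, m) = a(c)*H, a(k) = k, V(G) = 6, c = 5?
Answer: 36864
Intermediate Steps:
T(H, m) = 5*H
t(s) = -3*s**2 (t(s) = s**2*(-3) = -3*s**2)
t(2 - T(2, V(-1)))**2 = (-3*(2 - 5*2)**2)**2 = (-3*(2 - 1*10)**2)**2 = (-3*(2 - 10)**2)**2 = (-3*(-8)**2)**2 = (-3*64)**2 = (-192)**2 = 36864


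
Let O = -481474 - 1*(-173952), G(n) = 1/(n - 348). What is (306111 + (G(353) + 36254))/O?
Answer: -855913/768805 ≈ -1.1133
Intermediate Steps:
G(n) = 1/(-348 + n)
O = -307522 (O = -481474 + 173952 = -307522)
(306111 + (G(353) + 36254))/O = (306111 + (1/(-348 + 353) + 36254))/(-307522) = (306111 + (1/5 + 36254))*(-1/307522) = (306111 + (⅕ + 36254))*(-1/307522) = (306111 + 181271/5)*(-1/307522) = (1711826/5)*(-1/307522) = -855913/768805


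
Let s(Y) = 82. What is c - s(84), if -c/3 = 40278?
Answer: -120916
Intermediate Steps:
c = -120834 (c = -3*40278 = -120834)
c - s(84) = -120834 - 1*82 = -120834 - 82 = -120916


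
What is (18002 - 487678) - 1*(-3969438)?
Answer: 3499762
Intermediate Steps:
(18002 - 487678) - 1*(-3969438) = -469676 + 3969438 = 3499762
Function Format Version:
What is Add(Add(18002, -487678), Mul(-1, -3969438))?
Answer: 3499762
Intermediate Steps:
Add(Add(18002, -487678), Mul(-1, -3969438)) = Add(-469676, 3969438) = 3499762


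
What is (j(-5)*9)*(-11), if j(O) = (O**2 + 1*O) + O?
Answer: -1485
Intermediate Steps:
j(O) = O**2 + 2*O (j(O) = (O**2 + O) + O = (O + O**2) + O = O**2 + 2*O)
(j(-5)*9)*(-11) = (-5*(2 - 5)*9)*(-11) = (-5*(-3)*9)*(-11) = (15*9)*(-11) = 135*(-11) = -1485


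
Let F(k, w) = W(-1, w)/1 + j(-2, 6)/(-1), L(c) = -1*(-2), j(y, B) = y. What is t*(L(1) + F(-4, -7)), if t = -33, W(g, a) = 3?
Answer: -231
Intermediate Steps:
L(c) = 2
F(k, w) = 5 (F(k, w) = 3/1 - 2/(-1) = 3*1 - 2*(-1) = 3 + 2 = 5)
t*(L(1) + F(-4, -7)) = -33*(2 + 5) = -33*7 = -231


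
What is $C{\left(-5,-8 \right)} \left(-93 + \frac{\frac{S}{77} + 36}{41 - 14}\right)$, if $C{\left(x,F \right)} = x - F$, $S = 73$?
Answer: $- \frac{190502}{693} \approx -274.89$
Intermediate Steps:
$C{\left(-5,-8 \right)} \left(-93 + \frac{\frac{S}{77} + 36}{41 - 14}\right) = \left(-5 - -8\right) \left(-93 + \frac{\frac{73}{77} + 36}{41 - 14}\right) = \left(-5 + 8\right) \left(-93 + \frac{73 \cdot \frac{1}{77} + 36}{27}\right) = 3 \left(-93 + \left(\frac{73}{77} + 36\right) \frac{1}{27}\right) = 3 \left(-93 + \frac{2845}{77} \cdot \frac{1}{27}\right) = 3 \left(-93 + \frac{2845}{2079}\right) = 3 \left(- \frac{190502}{2079}\right) = - \frac{190502}{693}$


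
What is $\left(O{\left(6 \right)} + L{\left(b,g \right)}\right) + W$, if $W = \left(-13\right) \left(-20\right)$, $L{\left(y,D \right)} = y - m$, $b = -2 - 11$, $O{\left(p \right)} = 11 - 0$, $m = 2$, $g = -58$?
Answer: $256$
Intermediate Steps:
$O{\left(p \right)} = 11$ ($O{\left(p \right)} = 11 + 0 = 11$)
$b = -13$
$L{\left(y,D \right)} = -2 + y$ ($L{\left(y,D \right)} = y - 2 = -2 + y$)
$W = 260$
$\left(O{\left(6 \right)} + L{\left(b,g \right)}\right) + W = \left(11 - 15\right) + 260 = -4 + 260 = 256$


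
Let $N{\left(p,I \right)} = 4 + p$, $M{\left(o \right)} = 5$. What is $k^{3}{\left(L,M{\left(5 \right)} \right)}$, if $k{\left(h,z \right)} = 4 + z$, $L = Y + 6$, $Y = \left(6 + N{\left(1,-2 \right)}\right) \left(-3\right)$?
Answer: $729$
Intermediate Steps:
$Y = -33$ ($Y = \left(6 + \left(4 + 1\right)\right) \left(-3\right) = \left(6 + 5\right) \left(-3\right) = 11 \left(-3\right) = -33$)
$L = -27$ ($L = -33 + 6 = -27$)
$k^{3}{\left(L,M{\left(5 \right)} \right)} = \left(4 + 5\right)^{3} = 9^{3} = 729$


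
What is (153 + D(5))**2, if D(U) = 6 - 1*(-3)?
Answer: 26244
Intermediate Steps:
D(U) = 9 (D(U) = 6 + 3 = 9)
(153 + D(5))**2 = (153 + 9)**2 = 162**2 = 26244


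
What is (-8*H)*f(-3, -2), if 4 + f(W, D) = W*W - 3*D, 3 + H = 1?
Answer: 176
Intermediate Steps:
H = -2 (H = -3 + 1 = -2)
f(W, D) = -4 + W² - 3*D (f(W, D) = -4 + (W*W - 3*D) = -4 + (W² - 3*D) = -4 + W² - 3*D)
(-8*H)*f(-3, -2) = (-8*(-2))*(-4 + (-3)² - 3*(-2)) = 16*(-4 + 9 + 6) = 16*11 = 176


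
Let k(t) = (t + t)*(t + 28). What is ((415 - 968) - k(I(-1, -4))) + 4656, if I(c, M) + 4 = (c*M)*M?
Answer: 4423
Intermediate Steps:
I(c, M) = -4 + c*M² (I(c, M) = -4 + (c*M)*M = -4 + (M*c)*M = -4 + c*M²)
k(t) = 2*t*(28 + t) (k(t) = (2*t)*(28 + t) = 2*t*(28 + t))
((415 - 968) - k(I(-1, -4))) + 4656 = ((415 - 968) - 2*(-4 - 1*(-4)²)*(28 + (-4 - 1*(-4)²))) + 4656 = (-553 - 2*(-4 - 1*16)*(28 + (-4 - 1*16))) + 4656 = (-553 - 2*(-4 - 16)*(28 + (-4 - 16))) + 4656 = (-553 - 2*(-20)*(28 - 20)) + 4656 = (-553 - 2*(-20)*8) + 4656 = (-553 - 1*(-320)) + 4656 = (-553 + 320) + 4656 = -233 + 4656 = 4423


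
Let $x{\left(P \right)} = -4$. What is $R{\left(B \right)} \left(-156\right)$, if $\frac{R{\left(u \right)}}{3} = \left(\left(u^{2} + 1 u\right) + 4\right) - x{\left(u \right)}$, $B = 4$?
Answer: $-13104$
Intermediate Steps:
$R{\left(u \right)} = 24 + 3 u + 3 u^{2}$ ($R{\left(u \right)} = 3 \left(\left(\left(u^{2} + 1 u\right) + 4\right) - -4\right) = 3 \left(\left(\left(u^{2} + u\right) + 4\right) + 4\right) = 3 \left(\left(\left(u + u^{2}\right) + 4\right) + 4\right) = 3 \left(\left(4 + u + u^{2}\right) + 4\right) = 3 \left(8 + u + u^{2}\right) = 24 + 3 u + 3 u^{2}$)
$R{\left(B \right)} \left(-156\right) = \left(24 + 3 \cdot 4 + 3 \cdot 4^{2}\right) \left(-156\right) = \left(24 + 12 + 3 \cdot 16\right) \left(-156\right) = \left(24 + 12 + 48\right) \left(-156\right) = 84 \left(-156\right) = -13104$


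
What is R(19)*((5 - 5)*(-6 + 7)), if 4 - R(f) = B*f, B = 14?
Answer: 0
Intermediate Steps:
R(f) = 4 - 14*f
R(19)*((5 - 5)*(-6 + 7)) = (4 - 14*19)*((5 - 5)*(-6 + 7)) = (4 - 266)*(0*1) = -262*0 = 0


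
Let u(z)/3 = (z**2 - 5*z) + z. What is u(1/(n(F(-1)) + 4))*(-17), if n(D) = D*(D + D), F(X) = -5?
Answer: 3655/972 ≈ 3.7603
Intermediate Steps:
n(D) = 2*D**2 (n(D) = D*(2*D) = 2*D**2)
u(z) = -12*z + 3*z**2 (u(z) = 3*((z**2 - 5*z) + z) = 3*(z**2 - 4*z) = -12*z + 3*z**2)
u(1/(n(F(-1)) + 4))*(-17) = (3*(-4 + 1/(2*(-5)**2 + 4))/(2*(-5)**2 + 4))*(-17) = (3*(-4 + 1/(2*25 + 4))/(2*25 + 4))*(-17) = (3*(-4 + 1/(50 + 4))/(50 + 4))*(-17) = (3*(-4 + 1/54)/54)*(-17) = (3*(1/54)*(-4 + 1/54))*(-17) = (3*(1/54)*(-215/54))*(-17) = -215/972*(-17) = 3655/972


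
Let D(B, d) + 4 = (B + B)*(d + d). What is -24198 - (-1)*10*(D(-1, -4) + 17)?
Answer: -23908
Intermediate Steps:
D(B, d) = -4 + 4*B*d (D(B, d) = -4 + (B + B)*(d + d) = -4 + (2*B)*(2*d) = -4 + 4*B*d)
-24198 - (-1)*10*(D(-1, -4) + 17) = -24198 - (-1)*10*((-4 + 4*(-1)*(-4)) + 17) = -24198 - (-1)*10*((-4 + 16) + 17) = -24198 - (-1)*10*(12 + 17) = -24198 - (-1)*10*29 = -24198 - (-1)*290 = -24198 - 1*(-290) = -24198 + 290 = -23908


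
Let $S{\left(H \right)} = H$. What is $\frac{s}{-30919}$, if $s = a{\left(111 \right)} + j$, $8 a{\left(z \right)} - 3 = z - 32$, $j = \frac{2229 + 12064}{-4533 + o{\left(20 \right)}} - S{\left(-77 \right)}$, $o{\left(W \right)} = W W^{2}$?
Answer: $- \frac{1267155}{428784692} \approx -0.0029552$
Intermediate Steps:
$o{\left(W \right)} = W^{3}$
$j = \frac{281252}{3467}$ ($j = \frac{2229 + 12064}{-4533 + 20^{3}} - -77 = \frac{14293}{-4533 + 8000} + 77 = \frac{14293}{3467} + 77 = \frac{281252}{3467} \approx 81.123$)
$a{\left(z \right)} = - \frac{29}{8} + \frac{z}{8}$ ($a{\left(z \right)} = \frac{3}{8} + \frac{z - 32}{8} = \frac{3}{8} + \frac{-32 + z}{8} = \frac{3}{8} + \left(-4 + \frac{z}{8}\right) = - \frac{29}{8} + \frac{z}{8}$)
$s = \frac{1267155}{13868}$ ($s = \left(- \frac{29}{8} + \frac{1}{8} \cdot 111\right) + \frac{281252}{3467} = \left(- \frac{29}{8} + \frac{111}{8}\right) + \frac{281252}{3467} = \frac{41}{4} + \frac{281252}{3467} = \frac{1267155}{13868} \approx 91.373$)
$\frac{s}{-30919} = \frac{1267155}{13868 \left(-30919\right)} = \frac{1267155}{13868} \left(- \frac{1}{30919}\right) = - \frac{1267155}{428784692}$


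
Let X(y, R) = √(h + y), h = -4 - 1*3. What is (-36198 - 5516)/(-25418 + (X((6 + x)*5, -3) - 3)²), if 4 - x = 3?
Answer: 1058743034/644194153 - 500568*√7/644194153 ≈ 1.6415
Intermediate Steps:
x = 1 (x = 4 - 1*3 = 4 - 3 = 1)
h = -7 (h = -4 - 3 = -7)
X(y, R) = √(-7 + y)
(-36198 - 5516)/(-25418 + (X((6 + x)*5, -3) - 3)²) = (-36198 - 5516)/(-25418 + (√(-7 + (6 + 1)*5) - 3)²) = -41714/(-25418 + (√(-7 + 7*5) - 3)²) = -41714/(-25418 + (√(-7 + 35) - 3)²) = -41714/(-25418 + (√28 - 3)²) = -41714/(-25418 + (2*√7 - 3)²) = -41714/(-25418 + (-3 + 2*√7)²)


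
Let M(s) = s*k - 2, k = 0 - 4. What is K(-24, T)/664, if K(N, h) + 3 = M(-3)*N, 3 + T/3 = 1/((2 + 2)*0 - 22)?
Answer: -243/664 ≈ -0.36596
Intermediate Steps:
k = -4
T = -201/22 (T = -9 + 3/((2 + 2)*0 - 22) = -9 + 3/(4*0 - 22) = -9 + 3/(0 - 22) = -9 + 3/(-22) = -9 + 3*(-1/22) = -9 - 3/22 = -201/22 ≈ -9.1364)
M(s) = -2 - 4*s (M(s) = s*(-4) - 2 = -4*s - 2 = -2 - 4*s)
K(N, h) = -3 + 10*N (K(N, h) = -3 + (-2 - 4*(-3))*N = -3 + (-2 + 12)*N = -3 + 10*N)
K(-24, T)/664 = (-3 + 10*(-24))/664 = (-3 - 240)*(1/664) = -243*1/664 = -243/664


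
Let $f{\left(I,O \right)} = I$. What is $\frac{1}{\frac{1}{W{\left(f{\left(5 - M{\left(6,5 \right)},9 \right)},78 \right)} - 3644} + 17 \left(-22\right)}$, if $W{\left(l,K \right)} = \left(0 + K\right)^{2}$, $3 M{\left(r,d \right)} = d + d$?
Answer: $- \frac{2440}{912559} \approx -0.0026738$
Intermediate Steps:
$M{\left(r,d \right)} = \frac{2 d}{3}$ ($M{\left(r,d \right)} = \frac{d + d}{3} = \frac{2 d}{3}$)
$W{\left(l,K \right)} = K^{2}$
$\frac{1}{\frac{1}{W{\left(f{\left(5 - M{\left(6,5 \right)},9 \right)},78 \right)} - 3644} + 17 \left(-22\right)} = \frac{1}{\frac{1}{78^{2} - 3644} + 17 \left(-22\right)} = \frac{1}{\frac{1}{6084 - 3644} - 374} = \frac{1}{\frac{1}{2440} - 374} = \frac{1}{- \frac{912559}{2440}} = - \frac{2440}{912559}$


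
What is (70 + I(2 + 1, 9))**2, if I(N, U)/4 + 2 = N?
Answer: 5476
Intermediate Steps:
I(N, U) = -8 + 4*N
(70 + I(2 + 1, 9))**2 = (70 + (-8 + 4*(2 + 1)))**2 = (70 + (-8 + 4*3))**2 = (70 + (-8 + 12))**2 = (70 + 4)**2 = 74**2 = 5476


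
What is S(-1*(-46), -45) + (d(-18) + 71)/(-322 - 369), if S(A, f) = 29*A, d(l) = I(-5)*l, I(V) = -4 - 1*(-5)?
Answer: 921741/691 ≈ 1333.9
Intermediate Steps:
I(V) = 1 (I(V) = -4 + 5 = 1)
d(l) = l (d(l) = 1*l = l)
S(-1*(-46), -45) + (d(-18) + 71)/(-322 - 369) = 29*(-1*(-46)) + (-18 + 71)/(-322 - 369) = 29*46 + 53/(-691) = 1334 + 53*(-1/691) = 1334 - 53/691 = 921741/691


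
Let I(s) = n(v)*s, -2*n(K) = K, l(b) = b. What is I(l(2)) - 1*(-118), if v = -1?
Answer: 119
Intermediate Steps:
n(K) = -K/2
I(s) = s/2 (I(s) = (-1/2*(-1))*s = s/2)
I(l(2)) - 1*(-118) = (1/2)*2 - 1*(-118) = 1 + 118 = 119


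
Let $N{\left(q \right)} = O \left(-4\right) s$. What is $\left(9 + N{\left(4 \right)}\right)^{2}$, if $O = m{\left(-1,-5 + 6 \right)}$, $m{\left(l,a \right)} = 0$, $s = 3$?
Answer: $81$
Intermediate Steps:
$O = 0$
$N{\left(q \right)} = 0$ ($N{\left(q \right)} = 0 \left(-4\right) 3 = 0 \cdot 3 = 0$)
$\left(9 + N{\left(4 \right)}\right)^{2} = \left(9 + 0\right)^{2} = 9^{2} = 81$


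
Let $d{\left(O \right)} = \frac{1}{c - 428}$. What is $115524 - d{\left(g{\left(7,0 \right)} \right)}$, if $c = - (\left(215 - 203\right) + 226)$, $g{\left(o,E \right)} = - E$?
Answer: $\frac{76938985}{666} \approx 1.1552 \cdot 10^{5}$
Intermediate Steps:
$c = -238$ ($c = - (12 + 226) = \left(-1\right) 238 = -238$)
$d{\left(O \right)} = - \frac{1}{666}$ ($d{\left(O \right)} = \frac{1}{-238 - 428} = \frac{1}{-666} = - \frac{1}{666}$)
$115524 - d{\left(g{\left(7,0 \right)} \right)} = 115524 - - \frac{1}{666} = 115524 + \frac{1}{666} = \frac{76938985}{666}$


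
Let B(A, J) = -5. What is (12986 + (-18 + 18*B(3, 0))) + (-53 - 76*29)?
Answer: 10621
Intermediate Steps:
(12986 + (-18 + 18*B(3, 0))) + (-53 - 76*29) = (12986 + (-18 + 18*(-5))) + (-53 - 76*29) = (12986 + (-18 - 90)) + (-53 - 2204) = (12986 - 108) - 2257 = 12878 - 2257 = 10621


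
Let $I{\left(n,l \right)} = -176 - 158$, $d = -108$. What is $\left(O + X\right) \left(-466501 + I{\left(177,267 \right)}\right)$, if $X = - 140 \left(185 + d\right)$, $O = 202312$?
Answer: $-89413841220$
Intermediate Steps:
$I{\left(n,l \right)} = -334$ ($I{\left(n,l \right)} = -176 - 158 = -334$)
$X = -10780$ ($X = - 140 \left(185 - 108\right) = \left(-140\right) 77 = -10780$)
$\left(O + X\right) \left(-466501 + I{\left(177,267 \right)}\right) = \left(202312 - 10780\right) \left(-466501 - 334\right) = 191532 \left(-466835\right) = -89413841220$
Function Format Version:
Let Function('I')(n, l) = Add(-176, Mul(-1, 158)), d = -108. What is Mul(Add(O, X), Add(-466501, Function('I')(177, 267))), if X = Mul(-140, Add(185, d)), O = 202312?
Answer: -89413841220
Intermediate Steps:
Function('I')(n, l) = -334 (Function('I')(n, l) = Add(-176, -158) = -334)
X = -10780 (X = Mul(-140, Add(185, -108)) = Mul(-140, 77) = -10780)
Mul(Add(O, X), Add(-466501, Function('I')(177, 267))) = Mul(Add(202312, -10780), Add(-466501, -334)) = Mul(191532, -466835) = -89413841220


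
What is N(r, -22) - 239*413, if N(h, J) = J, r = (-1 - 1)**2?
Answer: -98729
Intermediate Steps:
r = 4 (r = (-2)**2 = 4)
N(r, -22) - 239*413 = -22 - 239*413 = -22 - 98707 = -98729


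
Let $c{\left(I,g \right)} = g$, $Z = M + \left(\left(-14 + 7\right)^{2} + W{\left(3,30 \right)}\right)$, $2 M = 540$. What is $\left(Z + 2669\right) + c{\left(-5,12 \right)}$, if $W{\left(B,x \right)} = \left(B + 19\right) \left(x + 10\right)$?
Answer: $3880$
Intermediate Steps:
$W{\left(B,x \right)} = \left(10 + x\right) \left(19 + B\right)$ ($W{\left(B,x \right)} = \left(19 + B\right) \left(10 + x\right) = \left(10 + x\right) \left(19 + B\right)$)
$M = 270$ ($M = \frac{1}{2} \cdot 540 = 270$)
$Z = 1199$ ($Z = 270 + \left(\left(-14 + 7\right)^{2} + \left(190 + 10 \cdot 3 + 19 \cdot 30 + 3 \cdot 30\right)\right) = 270 + \left(\left(-7\right)^{2} + \left(190 + 30 + 570 + 90\right)\right) = 270 + \left(49 + 880\right) = 270 + 929 = 1199$)
$\left(Z + 2669\right) + c{\left(-5,12 \right)} = \left(1199 + 2669\right) + 12 = 3868 + 12 = 3880$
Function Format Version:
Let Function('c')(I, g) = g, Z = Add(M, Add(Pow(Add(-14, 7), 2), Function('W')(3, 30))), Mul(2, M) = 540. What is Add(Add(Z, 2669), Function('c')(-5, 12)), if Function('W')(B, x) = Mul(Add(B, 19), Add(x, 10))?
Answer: 3880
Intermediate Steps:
Function('W')(B, x) = Mul(Add(10, x), Add(19, B)) (Function('W')(B, x) = Mul(Add(19, B), Add(10, x)) = Mul(Add(10, x), Add(19, B)))
M = 270 (M = Mul(Rational(1, 2), 540) = 270)
Z = 1199 (Z = Add(270, Add(Pow(Add(-14, 7), 2), Add(190, Mul(10, 3), Mul(19, 30), Mul(3, 30)))) = Add(270, Add(Pow(-7, 2), Add(190, 30, 570, 90))) = Add(270, Add(49, 880)) = Add(270, 929) = 1199)
Add(Add(Z, 2669), Function('c')(-5, 12)) = Add(Add(1199, 2669), 12) = Add(3868, 12) = 3880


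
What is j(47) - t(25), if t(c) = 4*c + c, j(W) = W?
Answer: -78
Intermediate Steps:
t(c) = 5*c
j(47) - t(25) = 47 - 5*25 = 47 - 1*125 = 47 - 125 = -78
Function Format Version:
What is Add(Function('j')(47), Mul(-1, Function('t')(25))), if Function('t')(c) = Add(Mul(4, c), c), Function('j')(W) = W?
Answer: -78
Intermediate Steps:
Function('t')(c) = Mul(5, c)
Add(Function('j')(47), Mul(-1, Function('t')(25))) = Add(47, Mul(-1, Mul(5, 25))) = Add(47, Mul(-1, 125)) = Add(47, -125) = -78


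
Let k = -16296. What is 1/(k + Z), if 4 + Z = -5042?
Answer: -1/21342 ≈ -4.6856e-5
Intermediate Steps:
Z = -5046 (Z = -4 - 5042 = -5046)
1/(k + Z) = 1/(-16296 - 5046) = 1/(-21342) = -1/21342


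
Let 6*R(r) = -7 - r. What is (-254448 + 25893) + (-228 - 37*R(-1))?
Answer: -228746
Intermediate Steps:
R(r) = -7/6 - r/6 (R(r) = (-7 - r)/6 = -7/6 - r/6)
(-254448 + 25893) + (-228 - 37*R(-1)) = (-254448 + 25893) + (-228 - 37*(-7/6 - ⅙*(-1))) = -228555 + (-228 - 37*(-7/6 + ⅙)) = -228555 + (-228 - 37*(-1)) = -228555 + (-228 + 37) = -228555 - 191 = -228746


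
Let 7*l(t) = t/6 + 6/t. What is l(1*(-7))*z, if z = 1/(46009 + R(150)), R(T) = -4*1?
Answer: -17/2705094 ≈ -6.2844e-6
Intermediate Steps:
R(T) = -4
z = 1/46005 (z = 1/(46009 - 4) = 1/46005 ≈ 2.1737e-5)
l(t) = t/42 + 6/(7*t) (l(t) = (t/6 + 6/t)/7 = (6/t + t/6)/7 = t/42 + 6/(7*t))
l(1*(-7))*z = ((36 + (1*(-7))²)/(42*((1*(-7)))))*(1/46005) = ((1/42)*(36 + (-7)²)/(-7))*(1/46005) = ((1/42)*(-⅐)*(36 + 49))*(1/46005) = ((1/42)*(-⅐)*85)*(1/46005) = -85/294*1/46005 = -17/2705094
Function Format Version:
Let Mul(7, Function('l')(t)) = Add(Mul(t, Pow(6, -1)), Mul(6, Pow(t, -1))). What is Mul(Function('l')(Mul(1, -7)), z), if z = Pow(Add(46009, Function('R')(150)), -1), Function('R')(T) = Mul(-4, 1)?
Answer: Rational(-17, 2705094) ≈ -6.2844e-6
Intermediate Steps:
Function('R')(T) = -4
z = Rational(1, 46005) (z = Pow(Add(46009, -4), -1) = Pow(46005, -1) = Rational(1, 46005) ≈ 2.1737e-5)
Function('l')(t) = Add(Mul(Rational(1, 42), t), Mul(Rational(6, 7), Pow(t, -1))) (Function('l')(t) = Mul(Rational(1, 7), Add(Mul(t, Pow(6, -1)), Mul(6, Pow(t, -1)))) = Mul(Rational(1, 7), Add(Mul(t, Rational(1, 6)), Mul(6, Pow(t, -1)))) = Mul(Rational(1, 7), Add(Mul(Rational(1, 6), t), Mul(6, Pow(t, -1)))) = Mul(Rational(1, 7), Add(Mul(6, Pow(t, -1)), Mul(Rational(1, 6), t))) = Add(Mul(Rational(1, 42), t), Mul(Rational(6, 7), Pow(t, -1))))
Mul(Function('l')(Mul(1, -7)), z) = Mul(Mul(Rational(1, 42), Pow(Mul(1, -7), -1), Add(36, Pow(Mul(1, -7), 2))), Rational(1, 46005)) = Mul(Mul(Rational(1, 42), Pow(-7, -1), Add(36, Pow(-7, 2))), Rational(1, 46005)) = Mul(Mul(Rational(1, 42), Rational(-1, 7), Add(36, 49)), Rational(1, 46005)) = Mul(Mul(Rational(1, 42), Rational(-1, 7), 85), Rational(1, 46005)) = Mul(Rational(-85, 294), Rational(1, 46005)) = Rational(-17, 2705094)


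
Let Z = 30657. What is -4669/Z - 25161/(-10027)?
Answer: 724544714/307397739 ≈ 2.3570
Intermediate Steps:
-4669/Z - 25161/(-10027) = -4669/30657 - 25161/(-10027) = -4669*1/30657 - 25161*(-1/10027) = -4669/30657 + 25161/10027 = 724544714/307397739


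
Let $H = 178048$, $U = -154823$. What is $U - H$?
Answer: $-332871$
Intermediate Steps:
$U - H = -154823 - 178048 = -332871$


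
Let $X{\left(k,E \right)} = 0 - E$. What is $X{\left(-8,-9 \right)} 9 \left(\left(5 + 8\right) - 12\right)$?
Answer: $81$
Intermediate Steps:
$X{\left(k,E \right)} = - E$
$X{\left(-8,-9 \right)} 9 \left(\left(5 + 8\right) - 12\right) = \left(-1\right) \left(-9\right) 9 \left(\left(5 + 8\right) - 12\right) = 9 \cdot 9 \left(13 - 12\right) = 9 \cdot 9 \cdot 1 = 9 \cdot 9 = 81$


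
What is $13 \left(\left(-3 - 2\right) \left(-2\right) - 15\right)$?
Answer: $-65$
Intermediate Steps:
$13 \left(\left(-3 - 2\right) \left(-2\right) - 15\right) = 13 \left(\left(-5\right) \left(-2\right) - 15\right) = 13 \left(10 - 15\right) = 13 \left(-5\right) = -65$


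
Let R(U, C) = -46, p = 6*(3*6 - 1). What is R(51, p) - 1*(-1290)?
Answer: 1244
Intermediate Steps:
p = 102 (p = 6*(18 - 1) = 6*17 = 102)
R(51, p) - 1*(-1290) = -46 - 1*(-1290) = -46 + 1290 = 1244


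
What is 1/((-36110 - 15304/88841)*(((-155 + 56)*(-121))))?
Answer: -88841/38429396427906 ≈ -2.3118e-9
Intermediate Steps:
1/((-36110 - 15304/88841)*(((-155 + 56)*(-121)))) = 1/((-36110 - 15304*1/88841)*((-99*(-121)))) = 1/(-36110 - 15304/88841*11979) = (1/11979)/(-3208063814/88841) = -88841/3208063814*1/11979 = -88841/38429396427906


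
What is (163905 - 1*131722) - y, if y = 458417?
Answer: -426234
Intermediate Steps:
(163905 - 1*131722) - y = (163905 - 1*131722) - 1*458417 = (163905 - 131722) - 458417 = 32183 - 458417 = -426234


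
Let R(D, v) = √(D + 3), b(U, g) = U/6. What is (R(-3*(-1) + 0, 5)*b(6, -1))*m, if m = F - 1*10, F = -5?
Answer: -15*√6 ≈ -36.742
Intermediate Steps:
b(U, g) = U/6 (b(U, g) = U*(⅙) = U/6)
R(D, v) = √(3 + D)
m = -15 (m = -5 - 1*10 = -5 - 10 = -15)
(R(-3*(-1) + 0, 5)*b(6, -1))*m = (√(3 + (-3*(-1) + 0))*((⅙)*6))*(-15) = (√(3 + (3 + 0))*1)*(-15) = (√(3 + 3)*1)*(-15) = (√6*1)*(-15) = √6*(-15) = -15*√6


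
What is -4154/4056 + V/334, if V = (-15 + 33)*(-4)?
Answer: -419867/338676 ≈ -1.2397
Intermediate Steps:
V = -72 (V = 18*(-4) = -72)
-4154/4056 + V/334 = -4154/4056 - 72/334 = -4154*1/4056 - 72*1/334 = -2077/2028 - 36/167 = -419867/338676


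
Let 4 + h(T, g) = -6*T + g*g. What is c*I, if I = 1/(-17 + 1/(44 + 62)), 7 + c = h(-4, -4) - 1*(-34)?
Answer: -6678/1801 ≈ -3.7079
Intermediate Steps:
h(T, g) = -4 + g**2 - 6*T (h(T, g) = -4 + (-6*T + g*g) = -4 + (-6*T + g**2) = -4 + (g**2 - 6*T) = -4 + g**2 - 6*T)
c = 63 (c = -7 + ((-4 + (-4)**2 - 6*(-4)) - 1*(-34)) = -7 + ((-4 + 16 + 24) + 34) = -7 + (36 + 34) = -7 + 70 = 63)
I = -106/1801 (I = 1/(-17 + 1/106) = 1/(-1801/106) = -106/1801 ≈ -0.058856)
c*I = 63*(-106/1801) = -6678/1801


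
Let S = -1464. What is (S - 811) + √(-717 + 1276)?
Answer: -2275 + √559 ≈ -2251.4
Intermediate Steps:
(S - 811) + √(-717 + 1276) = (-1464 - 811) + √(-717 + 1276) = -2275 + √559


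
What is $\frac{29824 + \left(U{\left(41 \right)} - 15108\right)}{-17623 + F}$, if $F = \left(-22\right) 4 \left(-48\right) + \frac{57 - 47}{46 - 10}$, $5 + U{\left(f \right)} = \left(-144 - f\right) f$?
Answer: $- \frac{128268}{241177} \approx -0.53184$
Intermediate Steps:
$U{\left(f \right)} = -5 + f \left(-144 - f\right)$ ($U{\left(f \right)} = -5 + \left(-144 - f\right) f = -5 + f \left(-144 - f\right)$)
$F = \frac{76037}{18}$ ($F = \left(-88\right) \left(-48\right) + \frac{10}{36} = 4224 + 10 \cdot \frac{1}{36} = 4224 + \frac{5}{18} = \frac{76037}{18} \approx 4224.3$)
$\frac{29824 + \left(U{\left(41 \right)} - 15108\right)}{-17623 + F} = \frac{29824 - 22698}{-17623 + \frac{76037}{18}} = \frac{29824 - 22698}{- \frac{241177}{18}} = \left(29824 - 22698\right) \left(- \frac{18}{241177}\right) = 7126 \left(- \frac{18}{241177}\right) = - \frac{128268}{241177}$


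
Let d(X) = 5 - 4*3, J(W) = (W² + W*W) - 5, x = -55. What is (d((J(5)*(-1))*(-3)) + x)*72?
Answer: -4464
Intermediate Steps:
J(W) = -5 + 2*W² (J(W) = (W² + W²) - 5 = 2*W² - 5 = -5 + 2*W²)
d(X) = -7 (d(X) = 5 - 12 = -7)
(d((J(5)*(-1))*(-3)) + x)*72 = (-7 - 55)*72 = -62*72 = -4464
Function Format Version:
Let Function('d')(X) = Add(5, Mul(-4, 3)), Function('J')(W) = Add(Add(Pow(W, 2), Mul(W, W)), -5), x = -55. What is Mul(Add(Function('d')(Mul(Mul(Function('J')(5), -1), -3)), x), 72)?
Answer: -4464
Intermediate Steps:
Function('J')(W) = Add(-5, Mul(2, Pow(W, 2))) (Function('J')(W) = Add(Add(Pow(W, 2), Pow(W, 2)), -5) = Add(Mul(2, Pow(W, 2)), -5) = Add(-5, Mul(2, Pow(W, 2))))
Function('d')(X) = -7 (Function('d')(X) = Add(5, -12) = -7)
Mul(Add(Function('d')(Mul(Mul(Function('J')(5), -1), -3)), x), 72) = Mul(Add(-7, -55), 72) = Mul(-62, 72) = -4464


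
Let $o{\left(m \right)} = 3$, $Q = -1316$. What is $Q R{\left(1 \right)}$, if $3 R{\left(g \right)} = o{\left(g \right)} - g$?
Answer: $- \frac{2632}{3} \approx -877.33$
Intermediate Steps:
$R{\left(g \right)} = 1 - \frac{g}{3}$ ($R{\left(g \right)} = \frac{3 - g}{3} = 1 - \frac{g}{3}$)
$Q R{\left(1 \right)} = - 1316 \left(1 - \frac{1}{3}\right) = \left(-1316\right) \frac{2}{3} = - \frac{2632}{3}$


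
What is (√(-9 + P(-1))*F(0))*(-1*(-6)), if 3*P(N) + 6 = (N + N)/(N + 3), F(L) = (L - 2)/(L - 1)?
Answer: 4*I*√102 ≈ 40.398*I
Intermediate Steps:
F(L) = (-2 + L)/(-1 + L)
P(N) = -2 + 2*N/(3*(3 + N)) (P(N) = -2 + ((N + N)/(N + 3))/3 = -2 + ((2*N)/(3 + N))/3 = -2 + (2*N/(3 + N))/3 = -2 + 2*N/(3*(3 + N)))
(√(-9 + P(-1))*F(0))*(-1*(-6)) = (√(-9 + 2*(-9 - 2*(-1))/(3*(3 - 1)))*((-2 + 0)/(-1 + 0)))*(-1*(-6)) = (√(-9 + (⅔)*(-9 + 2)/2)*(-2/(-1)))*6 = (√(-9 + (⅔)*(½)*(-7))*(-1*(-2)))*6 = (√(-9 - 7/3)*2)*6 = (√(-34/3)*2)*6 = ((I*√102/3)*2)*6 = (2*I*√102/3)*6 = 4*I*√102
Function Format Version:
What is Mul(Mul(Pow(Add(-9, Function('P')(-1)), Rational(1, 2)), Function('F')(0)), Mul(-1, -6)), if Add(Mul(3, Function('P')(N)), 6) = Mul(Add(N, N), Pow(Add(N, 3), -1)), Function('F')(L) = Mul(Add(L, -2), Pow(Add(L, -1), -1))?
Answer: Mul(4, I, Pow(102, Rational(1, 2))) ≈ Mul(40.398, I)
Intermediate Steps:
Function('F')(L) = Mul(Pow(Add(-1, L), -1), Add(-2, L)) (Function('F')(L) = Mul(Add(-2, L), Pow(Add(-1, L), -1)) = Mul(Pow(Add(-1, L), -1), Add(-2, L)))
Function('P')(N) = Add(-2, Mul(Rational(2, 3), N, Pow(Add(3, N), -1))) (Function('P')(N) = Add(-2, Mul(Rational(1, 3), Mul(Add(N, N), Pow(Add(N, 3), -1)))) = Add(-2, Mul(Rational(1, 3), Mul(Mul(2, N), Pow(Add(3, N), -1)))) = Add(-2, Mul(Rational(1, 3), Mul(2, N, Pow(Add(3, N), -1)))) = Add(-2, Mul(Rational(2, 3), N, Pow(Add(3, N), -1))))
Mul(Mul(Pow(Add(-9, Function('P')(-1)), Rational(1, 2)), Function('F')(0)), Mul(-1, -6)) = Mul(Mul(Pow(Add(-9, Mul(Rational(2, 3), Pow(Add(3, -1), -1), Add(-9, Mul(-2, -1)))), Rational(1, 2)), Mul(Pow(Add(-1, 0), -1), Add(-2, 0))), Mul(-1, -6)) = Mul(Mul(Pow(Add(-9, Mul(Rational(2, 3), Pow(2, -1), Add(-9, 2))), Rational(1, 2)), Mul(Pow(-1, -1), -2)), 6) = Mul(Mul(Pow(Add(-9, Mul(Rational(2, 3), Rational(1, 2), -7)), Rational(1, 2)), Mul(-1, -2)), 6) = Mul(Mul(Pow(Add(-9, Rational(-7, 3)), Rational(1, 2)), 2), 6) = Mul(Mul(Pow(Rational(-34, 3), Rational(1, 2)), 2), 6) = Mul(Mul(Mul(Rational(1, 3), I, Pow(102, Rational(1, 2))), 2), 6) = Mul(Mul(Rational(2, 3), I, Pow(102, Rational(1, 2))), 6) = Mul(4, I, Pow(102, Rational(1, 2)))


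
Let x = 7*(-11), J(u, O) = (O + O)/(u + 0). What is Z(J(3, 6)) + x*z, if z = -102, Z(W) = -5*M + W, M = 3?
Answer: 7843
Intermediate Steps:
J(u, O) = 2*O/u (J(u, O) = (2*O)/u = 2*O/u)
Z(W) = -15 + W (Z(W) = -5*3 + W = -15 + W)
x = -77
Z(J(3, 6)) + x*z = (-15 + 2*6/3) - 77*(-102) = (-15 + 2*6*(⅓)) + 7854 = (-15 + 4) + 7854 = -11 + 7854 = 7843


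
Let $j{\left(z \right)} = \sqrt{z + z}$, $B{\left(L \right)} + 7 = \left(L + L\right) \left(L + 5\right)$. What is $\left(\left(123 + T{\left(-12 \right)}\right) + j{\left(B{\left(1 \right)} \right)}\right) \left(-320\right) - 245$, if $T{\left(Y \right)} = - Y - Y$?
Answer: $-47285 - 320 \sqrt{10} \approx -48297.0$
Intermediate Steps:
$B{\left(L \right)} = -7 + 2 L \left(5 + L\right)$ ($B{\left(L \right)} = -7 + \left(L + L\right) \left(L + 5\right) = -7 + 2 L \left(5 + L\right)$)
$T{\left(Y \right)} = - 2 Y$
$j{\left(z \right)} = \sqrt{2} \sqrt{z}$ ($j{\left(z \right)} = \sqrt{2 z} = \sqrt{2} \sqrt{z}$)
$\left(\left(123 + T{\left(-12 \right)}\right) + j{\left(B{\left(1 \right)} \right)}\right) \left(-320\right) - 245 = \left(\left(123 - -24\right) + \sqrt{2} \sqrt{-7 + 2 \cdot 1^{2} + 10 \cdot 1}\right) \left(-320\right) - 245 = \left(\left(123 + 24\right) + \sqrt{2} \sqrt{-7 + 2 \cdot 1 + 10}\right) \left(-320\right) - 245 = \left(147 + \sqrt{2} \sqrt{-7 + 2 + 10}\right) \left(-320\right) - 245 = \left(147 + \sqrt{2} \sqrt{5}\right) \left(-320\right) - 245 = \left(147 + \sqrt{10}\right) \left(-320\right) - 245 = \left(-47040 - 320 \sqrt{10}\right) - 245 = -47285 - 320 \sqrt{10}$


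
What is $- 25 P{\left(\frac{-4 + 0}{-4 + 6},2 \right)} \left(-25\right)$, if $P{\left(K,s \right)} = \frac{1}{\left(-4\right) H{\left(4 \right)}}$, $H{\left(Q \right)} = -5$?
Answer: $\frac{125}{4} \approx 31.25$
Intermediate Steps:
$P{\left(K,s \right)} = \frac{1}{20}$ ($P{\left(K,s \right)} = \frac{1}{\left(-4\right) \left(-5\right)} = \frac{1}{20}$)
$- 25 P{\left(\frac{-4 + 0}{-4 + 6},2 \right)} \left(-25\right) = \left(-25\right) \frac{1}{20} \left(-25\right) = \left(- \frac{5}{4}\right) \left(-25\right) = \frac{125}{4}$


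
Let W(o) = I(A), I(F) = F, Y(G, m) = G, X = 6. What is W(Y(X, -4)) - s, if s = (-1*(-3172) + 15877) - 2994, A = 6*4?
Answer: -16031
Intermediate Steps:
A = 24
W(o) = 24
s = 16055 (s = (3172 + 15877) - 2994 = 19049 - 2994 = 16055)
W(Y(X, -4)) - s = 24 - 1*16055 = 24 - 16055 = -16031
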